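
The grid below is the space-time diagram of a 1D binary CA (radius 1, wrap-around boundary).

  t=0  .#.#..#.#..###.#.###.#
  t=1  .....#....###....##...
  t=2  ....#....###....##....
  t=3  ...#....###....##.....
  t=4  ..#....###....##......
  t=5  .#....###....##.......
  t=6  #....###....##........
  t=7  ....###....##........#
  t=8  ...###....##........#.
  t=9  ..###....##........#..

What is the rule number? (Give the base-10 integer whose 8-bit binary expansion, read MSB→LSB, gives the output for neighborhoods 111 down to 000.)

138

  ### -> #   bit 7 = 1  t=0,i=12
  ##. -> .   bit 6 = 0  t=0,i=13
  #.# -> .   bit 5 = 0  t=0,i=0
  #.. -> .   bit 4 = 0  t=0,i=4
  .## -> #   bit 3 = 1  t=0,i=11
  .#. -> .   bit 2 = 0  t=0,i=1
  ..# -> #   bit 1 = 1  t=0,i=5
  ... -> .   bit 0 = 0  t=1,i=0
  bits 10001010 = 138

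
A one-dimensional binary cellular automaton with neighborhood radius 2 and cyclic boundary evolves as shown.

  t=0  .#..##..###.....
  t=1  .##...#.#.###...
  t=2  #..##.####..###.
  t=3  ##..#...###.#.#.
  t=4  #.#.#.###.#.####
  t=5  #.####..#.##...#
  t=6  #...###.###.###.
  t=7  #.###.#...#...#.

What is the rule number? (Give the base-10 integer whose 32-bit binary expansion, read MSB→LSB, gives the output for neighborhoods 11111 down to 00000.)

1936928440

  [31] ##### => .  t=4,i=14
  [30] ####. => #  t=2,i=8
  [29] ###.# => #  t=2,i=14
  [28] ###.. => #  t=0,i=10
  [27] ##.## => .  t=2,i=5
  [26] ##.#. => .  t=2,i=15
  [25] ##..# => #  t=0,i=6
  [24] ##... => #  t=0,i=11
  [23] #.### => .  t=1,i=10
  [22] #.##. => #  t=3,i=0
  [21] #.#.# => #  t=1,i=8
  [20] #.#.. => #  t=2,i=0
  [19] #..## => .  t=0,i=3
  [18] #..#. => .  t=3,i=3
  [17] #...# => #  t=1,i=4
  [16] #.... => #  t=0,i=12
  [15] .#### => .  t=2,i=7
  [14] .###. => .  t=0,i=9
  [13] .##.# => #  t=2,i=4
  [12] .##.. => .  t=0,i=5
  [11] .#.## => #  t=1,i=9
  [10] .#.#. => #  t=1,i=7
  [9] .#..# => #  t=0,i=2
  [8] .#... => .  t=3,i=5
  [7] ..### => #  t=0,i=8
  [6] ..##. => .  t=0,i=4
  [5] ..#.# => #  t=1,i=6
  [4] ..#.. => #  t=0,i=1
  [3] ...## => #  t=1,i=0
  [2] ...#. => .  t=0,i=0
  [1] ....# => .  t=0,i=15
  [0] ..... => .  t=0,i=13
  bits 01110011011100110010111010111000 = 1936928440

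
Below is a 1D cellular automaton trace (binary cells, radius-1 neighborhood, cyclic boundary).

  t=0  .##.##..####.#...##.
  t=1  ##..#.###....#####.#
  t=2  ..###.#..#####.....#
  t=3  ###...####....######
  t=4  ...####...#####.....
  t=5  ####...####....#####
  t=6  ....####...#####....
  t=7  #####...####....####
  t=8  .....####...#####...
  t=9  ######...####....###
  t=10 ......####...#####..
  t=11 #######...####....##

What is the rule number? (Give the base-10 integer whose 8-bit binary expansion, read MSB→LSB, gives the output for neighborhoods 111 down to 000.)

  ###|.  b7=0 t=0,i=9
  ##.|.  b6=0 t=0,i=2
  #.#|.  b5=0 t=0,i=3
  #..|#  b4=1 t=0,i=6
  .##|#  b3=1 t=0,i=1
  .#.|#  b2=1 t=0,i=13
  ..#|#  b1=1 t=0,i=0
  ...|#  b0=1 t=0,i=15
  bits 00011111 = 31

31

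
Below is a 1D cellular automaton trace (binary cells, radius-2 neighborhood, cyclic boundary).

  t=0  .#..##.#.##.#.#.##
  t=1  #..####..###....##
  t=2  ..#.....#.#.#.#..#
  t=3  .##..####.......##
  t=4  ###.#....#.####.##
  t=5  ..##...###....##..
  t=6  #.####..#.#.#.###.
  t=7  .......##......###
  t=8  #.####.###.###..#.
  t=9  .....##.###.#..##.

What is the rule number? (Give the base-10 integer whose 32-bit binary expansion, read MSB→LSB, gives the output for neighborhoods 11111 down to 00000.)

  #####|.  b31=0 t=4,i=0
  ####.|.  b30=0 t=1,i=5
  ###.#|#  b29=1 t=4,i=2
  ###..|.  b28=0 t=1,i=0
  ##.##|#  b27=1 t=3,i=0
  ##.#.|#  b26=1 t=0,i=0
  ##..#|.  b25=0 t=1,i=1
  ##...|#  b24=1 t=1,i=12
  #.###|.  b23=0 t=4,i=11
  #.##.|#  b22=1 t=0,i=9
  #.#.#|.  b21=0 t=0,i=7
  #.#..|.  b20=0 t=0,i=1
  #..##|#  b19=1 t=0,i=3
  #..#.|#  b18=1 t=2,i=1
  #...#|#  b17=1 t=5,i=5
  #....|.  b16=0 t=1,i=13
  .####|.  b15=0 t=1,i=4
  .###.|#  b14=1 t=1,i=10
  .##.#|#  b13=1 t=0,i=5
  .##..|#  b12=1 t=3,i=2
  .#.##|.  b11=0 t=0,i=8
  .#.#.|.  b10=0 t=0,i=13
  .#..#|.  b9=0 t=0,i=2
  .#...|.  b8=0 t=2,i=3
  ..###|.  b7=0 t=1,i=3
  ..##.|#  b6=1 t=0,i=4
  ..#.#|#  b5=1 t=2,i=8
  ..#..|#  b4=1 t=2,i=2
  ...##|.  b3=0 t=1,i=15
  ...#.|#  b2=1 t=2,i=7
  ....#|#  b1=1 t=1,i=14
  .....|#  b0=1 t=2,i=5
  bits 00101101010011100111000001110111 = 760115319

760115319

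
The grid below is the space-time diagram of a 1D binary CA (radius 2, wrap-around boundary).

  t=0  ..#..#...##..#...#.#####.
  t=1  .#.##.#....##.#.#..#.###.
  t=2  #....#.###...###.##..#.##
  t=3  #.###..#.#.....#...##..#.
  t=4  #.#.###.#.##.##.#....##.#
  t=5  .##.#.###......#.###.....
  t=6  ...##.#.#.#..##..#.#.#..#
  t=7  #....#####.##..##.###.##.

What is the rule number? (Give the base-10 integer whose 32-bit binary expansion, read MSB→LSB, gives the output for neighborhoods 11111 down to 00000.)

  [31] ##### => #  t=0,i=21
  [30] ####. => #  t=0,i=22
  [29] ###.# => #  t=2,i=15
  [28] ###.. => #  t=0,i=23
  [27] ##.## => .  t=2,i=16
  [26] ##.#. => #  t=1,i=5
  [25] ##..# => #  t=0,i=11
  [24] ##... => .  t=0,i=24
  [23] #.### => #  t=0,i=19
  [22] #.##. => .  t=1,i=3
  [21] #.#.# => #  t=1,i=14
  [20] #.#.. => .  t=1,i=6
  [19] #..## => #  t=6,i=12
  [18] #..#. => #  t=0,i=4
  [17] #...# => .  t=0,i=0
  [16] #.... => #  t=1,i=8
  [15] .#### => .  t=0,i=20
  [14] .###. => .  t=1,i=22
  [13] .##.# => .  t=1,i=4
  [12] .##.. => .  t=0,i=10
  [11] .#.## => .  t=0,i=18
  [10] .#.#. => #  t=1,i=15
  [9] .#..# => #  t=0,i=3
  [8] .#... => #  t=0,i=6
  [7] ..### => .  t=2,i=13
  [6] ..##. => .  t=0,i=9
  [5] ..#.# => .  t=0,i=17
  [4] ..#.. => .  t=0,i=2
  [3] ...## => .  t=0,i=8
  [2] ...#. => #  t=0,i=1
  [1] ....# => #  t=1,i=9
  [0] ..... => .  t=3,i=12
  bits 11110110101011010000011100000110 = 4138534662

4138534662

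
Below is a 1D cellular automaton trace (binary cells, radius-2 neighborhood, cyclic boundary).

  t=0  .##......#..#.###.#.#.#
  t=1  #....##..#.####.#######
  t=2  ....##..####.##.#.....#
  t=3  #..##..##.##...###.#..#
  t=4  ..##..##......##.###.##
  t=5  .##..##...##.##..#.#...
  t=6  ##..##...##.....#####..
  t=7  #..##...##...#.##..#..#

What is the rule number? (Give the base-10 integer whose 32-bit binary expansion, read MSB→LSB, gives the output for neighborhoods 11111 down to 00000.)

1690045945

  nb #####: next=.  (t=1,i=18, bit31=0)
  nb ####.: next=#  (t=1,i=13, bit30=1)
  nb ###.#: next=#  (t=0,i=16, bit29=1)
  nb ###..: next=.  (t=1,i=0, bit28=0)
  nb ##.##: next=.  (t=1,i=15, bit27=0)
  nb ##.#.: next=#  (t=0,i=17, bit26=1)
  nb ##..#: next=.  (t=1,i=7, bit25=0)
  nb ##...: next=.  (t=0,i=3, bit24=0)
  nb #.###: next=#  (t=0,i=14, bit23=1)
  nb #.##.: next=.  (t=0,i=1, bit22=0)
  nb #.#.#: next=#  (t=0,i=18, bit21=1)
  nb #.#..: next=#  (t=2,i=16, bit20=1)
  nb #..##: next=#  (t=2,i=7, bit19=1)
  nb #..#.: next=#  (t=0,i=11, bit18=1)
  nb #...#: next=.  (t=3,i=13, bit17=0)
  nb #....: next=.  (t=0,i=4, bit16=0)
  nb .####: next=.  (t=1,i=12, bit15=0)
  nb .###.: next=.  (t=0,i=15, bit14=0)
  nb .##.#: next=.  (t=2,i=14, bit13=0)
  nb .##..: next=.  (t=0,i=2, bit12=0)
  nb .#.##: next=#  (t=0,i=0, bit11=1)
  nb .#.#.: next=#  (t=0,i=19, bit10=1)
  nb .#..#: next=.  (t=0,i=10, bit9=0)
  nb .#...: next=#  (t=2,i=0, bit8=1)
  nb ..###: next=#  (t=2,i=8, bit7=1)
  nb ..##.: next=#  (t=1,i=5, bit6=1)
  nb ..#.#: next=#  (t=0,i=12, bit5=1)
  nb ..#..: next=#  (t=0,i=9, bit4=1)
  nb ...##: next=#  (t=1,i=4, bit3=1)
  nb ...#.: next=.  (t=0,i=8, bit2=0)
  nb ....#: next=.  (t=0,i=7, bit1=0)
  nb .....: next=#  (t=0,i=5, bit0=1)
  bits 01100100101111000000110111111001 = 1690045945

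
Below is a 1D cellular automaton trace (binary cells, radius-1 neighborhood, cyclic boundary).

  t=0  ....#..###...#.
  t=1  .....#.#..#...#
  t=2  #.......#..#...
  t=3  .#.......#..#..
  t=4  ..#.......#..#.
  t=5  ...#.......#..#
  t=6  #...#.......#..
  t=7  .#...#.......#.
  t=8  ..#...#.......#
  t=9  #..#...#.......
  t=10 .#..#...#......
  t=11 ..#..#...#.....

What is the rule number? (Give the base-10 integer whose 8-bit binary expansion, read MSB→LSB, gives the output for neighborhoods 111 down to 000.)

  ### -> .   bit 7 = 0  t=0,i=8
  ##. -> .   bit 6 = 0  t=0,i=9
  #.# -> .   bit 5 = 0  t=1,i=6
  #.. -> #   bit 4 = 1  t=0,i=5
  .## -> #   bit 3 = 1  t=0,i=7
  .#. -> .   bit 2 = 0  t=0,i=4
  ..# -> .   bit 1 = 0  t=0,i=3
  ... -> .   bit 0 = 0  t=0,i=0
  bits 00011000 = 24

24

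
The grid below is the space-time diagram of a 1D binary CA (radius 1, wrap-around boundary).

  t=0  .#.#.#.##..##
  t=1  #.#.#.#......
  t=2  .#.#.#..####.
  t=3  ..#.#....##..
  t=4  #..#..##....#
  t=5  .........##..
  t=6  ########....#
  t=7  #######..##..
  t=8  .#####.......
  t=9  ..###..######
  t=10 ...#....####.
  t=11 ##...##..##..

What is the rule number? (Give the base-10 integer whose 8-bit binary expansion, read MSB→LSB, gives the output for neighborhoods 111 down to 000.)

161

  nb ###: next=#  (t=2,i=9, bit7=1)
  nb ##.: next=.  (t=0,i=8, bit6=0)
  nb #.#: next=#  (t=0,i=0, bit5=1)
  nb #..: next=.  (t=0,i=9, bit4=0)
  nb .##: next=.  (t=0,i=7, bit3=0)
  nb .#.: next=.  (t=0,i=1, bit2=0)
  nb ..#: next=.  (t=0,i=10, bit1=0)
  nb ...: next=#  (t=1,i=8, bit0=1)
  bits 10100001 = 161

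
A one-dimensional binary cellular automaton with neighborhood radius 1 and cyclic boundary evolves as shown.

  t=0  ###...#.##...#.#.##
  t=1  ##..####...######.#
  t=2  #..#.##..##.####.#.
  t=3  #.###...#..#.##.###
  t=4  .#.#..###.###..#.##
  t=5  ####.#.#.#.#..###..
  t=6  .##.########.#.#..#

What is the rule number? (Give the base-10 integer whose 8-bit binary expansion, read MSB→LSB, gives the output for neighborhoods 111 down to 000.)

167

  ### -> #   bit 7 = 1  t=0,i=0
  ##. -> .   bit 6 = 0  t=0,i=2
  #.# -> #   bit 5 = 1  t=0,i=7
  #.. -> .   bit 4 = 0  t=0,i=3
  .## -> .   bit 3 = 0  t=0,i=8
  .#. -> #   bit 2 = 1  t=0,i=6
  ..# -> #   bit 1 = 1  t=0,i=5
  ... -> #   bit 0 = 1  t=0,i=4
  bits 10100111 = 167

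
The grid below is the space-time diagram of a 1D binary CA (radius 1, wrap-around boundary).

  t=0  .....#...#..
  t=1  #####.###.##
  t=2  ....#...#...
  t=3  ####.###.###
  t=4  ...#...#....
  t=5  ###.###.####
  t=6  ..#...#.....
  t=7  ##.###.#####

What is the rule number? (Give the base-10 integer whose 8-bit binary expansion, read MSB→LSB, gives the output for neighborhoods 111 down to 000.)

83

  ### -> .   bit 7 = 0  t=1,i=0
  ##. -> #   bit 6 = 1  t=1,i=4
  #.# -> .   bit 5 = 0  t=1,i=5
  #.. -> #   bit 4 = 1  t=0,i=6
  .## -> .   bit 3 = 0  t=1,i=6
  .#. -> .   bit 2 = 0  t=0,i=5
  ..# -> #   bit 1 = 1  t=0,i=4
  ... -> #   bit 0 = 1  t=0,i=0
  bits 01010011 = 83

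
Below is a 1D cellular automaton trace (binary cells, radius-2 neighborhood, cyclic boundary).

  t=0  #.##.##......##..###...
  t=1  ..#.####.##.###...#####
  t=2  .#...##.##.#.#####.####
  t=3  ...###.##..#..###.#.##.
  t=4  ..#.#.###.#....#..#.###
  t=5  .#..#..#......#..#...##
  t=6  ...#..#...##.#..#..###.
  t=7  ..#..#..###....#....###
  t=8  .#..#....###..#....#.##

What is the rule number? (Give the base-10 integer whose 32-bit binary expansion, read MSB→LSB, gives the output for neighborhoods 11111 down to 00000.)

3647393869

  nb #####: next=#  (t=1,i=20, bit31=1)
  nb ####.: next=#  (t=1,i=6, bit30=1)
  nb ###.#: next=.  (t=1,i=7, bit29=0)
  nb ###..: next=#  (t=0,i=19, bit28=1)
  nb ##.##: next=#  (t=0,i=4, bit27=1)
  nb ##.#.: next=.  (t=2,i=0, bit26=0)
  nb ##..#: next=.  (t=0,i=15, bit25=0)
  nb ##...: next=#  (t=0,i=7, bit24=1)
  nb #.###: next=.  (t=1,i=4, bit23=0)
  nb #.##.: next=#  (t=0,i=2, bit22=1)
  nb #.#.#: next=#  (t=2,i=11, bit21=1)
  nb #.#..: next=.  (t=2,i=1, bit20=0)
  nb #..##: next=.  (t=0,i=16, bit19=0)
  nb #..#.: next=#  (t=1,i=1, bit18=1)
  nb #...#: next=#  (t=0,i=21, bit17=1)
  nb #....: next=.  (t=0,i=8, bit16=0)
  nb .####: next=#  (t=1,i=5, bit15=1)
  nb .###.: next=#  (t=0,i=18, bit14=1)
  nb .##.#: next=.  (t=0,i=3, bit13=0)
  nb .##..: next=#  (t=0,i=6, bit12=1)
  nb .#.##: next=.  (t=0,i=1, bit11=0)
  nb .#.#.: next=.  (t=4,i=3, bit10=0)
  nb .#..#: next=.  (t=3,i=12, bit9=0)
  nb .#...: next=.  (t=2,i=2, bit8=0)
  nb ..###: next=.  (t=0,i=17, bit7=0)
  nb ..##.: next=#  (t=0,i=13, bit6=1)
  nb ..#.#: next=.  (t=0,i=0, bit5=0)
  nb ..#..: next=.  (t=3,i=11, bit4=0)
  nb ...##: next=#  (t=0,i=12, bit3=1)
  nb ...#.: next=#  (t=0,i=22, bit2=1)
  nb ....#: next=.  (t=0,i=11, bit1=0)
  nb .....: next=#  (t=0,i=9, bit0=1)
  bits 11011001011001101101000001001101 = 3647393869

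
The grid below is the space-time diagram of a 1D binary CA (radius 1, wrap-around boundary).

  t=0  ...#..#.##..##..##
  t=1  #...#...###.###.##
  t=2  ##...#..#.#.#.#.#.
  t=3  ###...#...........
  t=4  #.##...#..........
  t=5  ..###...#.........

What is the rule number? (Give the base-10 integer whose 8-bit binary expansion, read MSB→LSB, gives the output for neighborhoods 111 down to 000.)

88

  ### -> .   bit 7 = 0  t=1,i=9
  ##. -> #   bit 6 = 1  t=0,i=9
  #.# -> .   bit 5 = 0  t=0,i=7
  #.. -> #   bit 4 = 1  t=0,i=0
  .## -> #   bit 3 = 1  t=0,i=8
  .#. -> .   bit 2 = 0  t=0,i=3
  ..# -> .   bit 1 = 0  t=0,i=2
  ... -> .   bit 0 = 0  t=0,i=1
  bits 01011000 = 88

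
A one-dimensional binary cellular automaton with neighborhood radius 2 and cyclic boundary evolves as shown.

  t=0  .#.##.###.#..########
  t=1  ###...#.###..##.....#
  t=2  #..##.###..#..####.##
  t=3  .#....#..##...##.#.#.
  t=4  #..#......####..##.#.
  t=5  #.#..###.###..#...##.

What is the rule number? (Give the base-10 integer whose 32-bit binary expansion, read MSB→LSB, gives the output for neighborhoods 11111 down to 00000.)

  nb #####: next=.  (t=0,i=15, bit31=0)
  nb ####.: next=.  (t=0,i=19, bit30=0)
  nb ###.#: next=#  (t=0,i=8, bit29=1)
  nb ###..: next=.  (t=1,i=2, bit28=0)
  nb ##.##: next=.  (t=0,i=5, bit27=0)
  nb ##.#.: next=#  (t=0,i=0, bit26=1)
  nb ##..#: next=#  (t=1,i=11, bit25=1)
  nb ##...: next=#  (t=1,i=3, bit24=1)
  nb #.###: next=#  (t=0,i=6, bit23=1)
  nb #.##.: next=.  (t=0,i=3, bit22=0)
  nb #.#.#: next=#  (t=0,i=1, bit21=1)
  nb #.#..: next=#  (t=0,i=10, bit20=1)
  nb #..##: next=.  (t=0,i=12, bit19=0)
  nb #..#.: next=#  (t=2,i=10, bit18=1)
  nb #...#: next=#  (t=1,i=4, bit17=1)
  nb #....: next=#  (t=1,i=16, bit16=1)
  nb .####: next=#  (t=0,i=14, bit15=1)
  nb .###.: next=.  (t=0,i=7, bit14=0)
  nb .##.#: next=.  (t=0,i=4, bit13=0)
  nb .##..: next=#  (t=1,i=14, bit12=1)
  nb .#.##: next=#  (t=0,i=2, bit11=1)
  nb .#.#.: next=.  (t=3,i=18, bit10=0)
  nb .#..#: next=.  (t=0,i=11, bit9=0)
  nb .#...: next=.  (t=3,i=2, bit8=0)
  nb ..###: next=#  (t=0,i=13, bit7=1)
  nb ..##.: next=.  (t=1,i=13, bit6=0)
  nb ..#.#: next=#  (t=1,i=6, bit5=1)
  nb ..#..: next=.  (t=2,i=11, bit4=0)
  nb ...##: next=#  (t=1,i=19, bit3=1)
  nb ...#.: next=.  (t=1,i=5, bit2=0)
  nb ....#: next=.  (t=1,i=18, bit1=0)
  nb .....: next=#  (t=1,i=17, bit0=1)
  bits 00100111101101111001100010101001 = 666343593

666343593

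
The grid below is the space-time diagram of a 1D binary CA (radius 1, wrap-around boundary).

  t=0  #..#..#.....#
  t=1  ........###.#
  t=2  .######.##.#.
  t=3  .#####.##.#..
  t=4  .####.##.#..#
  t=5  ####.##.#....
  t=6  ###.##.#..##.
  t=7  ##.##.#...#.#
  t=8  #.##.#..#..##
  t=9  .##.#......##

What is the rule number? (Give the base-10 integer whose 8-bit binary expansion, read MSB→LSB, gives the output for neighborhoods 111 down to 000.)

169

  [7] ### => #  t=1,i=9
  [6] ##. => .  t=0,i=0
  [5] #.# => #  t=1,i=11
  [4] #.. => .  t=0,i=1
  [3] .## => #  t=0,i=12
  [2] .#. => .  t=0,i=3
  [1] ..# => .  t=0,i=2
  [0] ... => #  t=0,i=8
  bits 10101001 = 169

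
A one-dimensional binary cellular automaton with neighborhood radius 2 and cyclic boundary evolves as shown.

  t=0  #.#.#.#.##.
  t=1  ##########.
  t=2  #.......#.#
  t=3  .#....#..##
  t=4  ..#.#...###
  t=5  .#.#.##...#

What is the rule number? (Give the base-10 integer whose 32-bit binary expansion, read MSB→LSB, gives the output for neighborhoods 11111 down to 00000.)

  #####|.  b31=0 t=1,i=2
  ####.|#  b30=1 t=1,i=8
  ###.#|.  b29=0 t=1,i=9
  ###..|#  b28=1 t=4,i=10
  ##.##|#  b27=1 t=1,i=10
  ##.#.|.  b26=0 t=0,i=10
  ##..#|.  b25=0 t=4,i=0
  ##...|#  b24=1 t=2,i=1
  #.###|#  b23=1 t=1,i=0
  #.##.|#  b22=1 t=0,i=8
  #.#.#|#  b21=1 t=0,i=0
  #.#..|.  b20=0 t=3,i=1
  #..##|#  b19=1 t=3,i=8
  #..#.|#  b18=1 t=4,i=1
  #...#|#  b17=1 t=4,i=6
  #....|.  b16=0 t=2,i=2
  .####|.  b15=0 t=1,i=1
  .###.|.  b14=0 t=4,i=9
  .##.#|#  b13=1 t=0,i=9
  .##..|.  b12=0 t=2,i=0
  .#.##|#  b11=1 t=0,i=7
  .#.#.|#  b10=1 t=0,i=1
  .#..#|.  b9=0 t=3,i=7
  .#...|#  b8=1 t=3,i=2
  ..###|.  b7=0 t=4,i=8
  ..##.|#  b6=1 t=3,i=9
  ..#.#|.  b5=0 t=2,i=8
  ..#..|.  b4=0 t=3,i=6
  ...##|.  b3=0 t=4,i=7
  ...#.|.  b2=0 t=2,i=7
  ....#|#  b1=1 t=2,i=6
  .....|.  b0=0 t=2,i=3
  bits 01011001111011100010110101000010 = 1508781378

1508781378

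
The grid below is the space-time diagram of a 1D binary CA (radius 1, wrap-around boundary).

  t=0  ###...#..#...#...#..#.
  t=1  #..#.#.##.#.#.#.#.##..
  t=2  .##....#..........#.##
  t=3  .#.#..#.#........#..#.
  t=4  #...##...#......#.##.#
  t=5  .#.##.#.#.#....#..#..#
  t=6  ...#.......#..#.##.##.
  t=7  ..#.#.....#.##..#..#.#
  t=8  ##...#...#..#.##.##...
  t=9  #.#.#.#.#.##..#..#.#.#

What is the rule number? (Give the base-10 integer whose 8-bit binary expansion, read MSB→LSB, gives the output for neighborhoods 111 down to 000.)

26

  [7] ### => .  t=0,i=1
  [6] ##. => .  t=0,i=2
  [5] #.# => .  t=0,i=21
  [4] #.. => #  t=0,i=3
  [3] .## => #  t=0,i=0
  [2] .#. => .  t=0,i=6
  [1] ..# => #  t=0,i=5
  [0] ... => .  t=0,i=4
  bits 00011010 = 26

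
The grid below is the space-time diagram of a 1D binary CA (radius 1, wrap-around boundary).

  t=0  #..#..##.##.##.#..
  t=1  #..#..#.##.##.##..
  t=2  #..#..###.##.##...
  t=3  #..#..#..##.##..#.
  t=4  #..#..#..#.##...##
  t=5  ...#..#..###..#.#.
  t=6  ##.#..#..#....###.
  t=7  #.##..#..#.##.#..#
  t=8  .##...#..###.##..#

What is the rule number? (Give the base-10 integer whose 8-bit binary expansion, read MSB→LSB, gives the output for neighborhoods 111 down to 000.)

45

  [7] ### => .  t=2,i=7
  [6] ##. => .  t=0,i=7
  [5] #.# => #  t=0,i=8
  [4] #.. => .  t=0,i=1
  [3] .## => #  t=0,i=6
  [2] .#. => #  t=0,i=0
  [1] ..# => .  t=0,i=2
  [0] ... => #  t=2,i=16
  bits 00101101 = 45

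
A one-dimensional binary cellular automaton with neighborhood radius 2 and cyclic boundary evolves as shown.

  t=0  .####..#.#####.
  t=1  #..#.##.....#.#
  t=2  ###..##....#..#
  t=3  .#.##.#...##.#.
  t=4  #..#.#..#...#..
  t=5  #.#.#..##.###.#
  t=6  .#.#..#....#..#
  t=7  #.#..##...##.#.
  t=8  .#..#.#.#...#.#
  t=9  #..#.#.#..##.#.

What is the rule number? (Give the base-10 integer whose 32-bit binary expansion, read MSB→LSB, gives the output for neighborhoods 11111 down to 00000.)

  [31] ##### => .  t=0,i=11
  [30] ####. => #  t=0,i=3
  [29] ###.# => .  t=5,i=12
  [28] ###.. => .  t=0,i=4
  [27] ##.## => .  t=5,i=9
  [26] ##.#. => #  t=3,i=5
  [25] ##..# => #  t=0,i=5
  [24] ##... => .  t=1,i=7
  [23] #.### => .  t=0,i=9
  [22] #.##. => #  t=1,i=5
  [21] #.#.# => .  t=5,i=2
  [20] #.#.. => .  t=3,i=6
  [19] #..## => #  t=0,i=0
  [18] #..#. => #  t=0,i=6
  [17] #...# => #  t=3,i=8
  [16] #.... => .  t=1,i=8
  [15] .#### => .  t=0,i=2
  [14] .###. => #  t=5,i=11
  [13] .##.# => .  t=3,i=4
  [12] .##.. => #  t=1,i=0
  [11] .#.## => .  t=0,i=8
  [10] .#.#. => #  t=4,i=4
  [9] .#..# => .  t=2,i=12
  [8] .#... => .  t=3,i=7
  [7] ..### => .  t=0,i=1
  [6] ..##. => .  t=2,i=5
  [5] ..#.# => .  t=0,i=7
  [4] ..#.. => #  t=2,i=11
  [3] ...## => .  t=3,i=9
  [2] ...#. => #  t=1,i=11
  [1] ....# => .  t=1,i=10
  [0] ..... => .  t=1,i=9
  bits 01000110010011100101010000010100 = 1179538452

1179538452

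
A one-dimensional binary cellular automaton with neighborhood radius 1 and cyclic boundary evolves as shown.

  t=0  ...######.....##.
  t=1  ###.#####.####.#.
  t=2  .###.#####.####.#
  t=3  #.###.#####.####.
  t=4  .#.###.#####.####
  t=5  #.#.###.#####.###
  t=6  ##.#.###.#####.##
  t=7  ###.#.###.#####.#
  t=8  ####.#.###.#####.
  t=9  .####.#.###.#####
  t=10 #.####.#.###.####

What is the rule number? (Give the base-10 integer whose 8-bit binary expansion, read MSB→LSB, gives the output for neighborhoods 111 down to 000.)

  ### -> #   bit 7 = 1  t=0,i=4
  ##. -> #   bit 6 = 1  t=0,i=8
  #.# -> #   bit 5 = 1  t=1,i=3
  #.. -> .   bit 4 = 0  t=0,i=9
  .## -> .   bit 3 = 0  t=0,i=3
  .#. -> .   bit 2 = 0  t=1,i=15
  ..# -> #   bit 1 = 1  t=0,i=2
  ... -> #   bit 0 = 1  t=0,i=0
  bits 11100011 = 227

227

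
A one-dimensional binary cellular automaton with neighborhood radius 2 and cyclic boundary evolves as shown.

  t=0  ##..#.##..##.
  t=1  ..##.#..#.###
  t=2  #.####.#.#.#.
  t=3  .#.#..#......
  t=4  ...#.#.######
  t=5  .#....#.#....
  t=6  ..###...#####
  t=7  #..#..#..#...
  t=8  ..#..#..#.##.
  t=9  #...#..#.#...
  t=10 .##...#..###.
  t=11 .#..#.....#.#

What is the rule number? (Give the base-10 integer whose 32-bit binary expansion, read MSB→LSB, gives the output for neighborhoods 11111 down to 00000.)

236448067

  nb #####: next=.  (t=4,i=9, bit31=0)
  nb ####.: next=.  (t=2,i=4, bit30=0)
  nb ###.#: next=.  (t=2,i=5, bit29=0)
  nb ###..: next=.  (t=1,i=12, bit28=0)
  nb ##.##: next=#  (t=0,i=12, bit27=1)
  nb ##.#.: next=#  (t=1,i=4, bit26=1)
  nb ##..#: next=#  (t=0,i=2, bit25=1)
  nb ##...: next=.  (t=4,i=0, bit24=0)
  nb #.###: next=.  (t=1,i=10, bit23=0)
  nb #.##.: next=.  (t=0,i=0, bit22=0)
  nb #.#.#: next=.  (t=2,i=0, bit21=0)
  nb #.#..: next=#  (t=1,i=5, bit20=1)
  nb #..##: next=.  (t=0,i=9, bit19=0)
  nb #..#.: next=#  (t=0,i=3, bit18=1)
  nb #...#: next=#  (t=4,i=1, bit17=1)
  nb #....: next=#  (t=3,i=8, bit16=1)
  nb .####: next=#  (t=2,i=3, bit15=1)
  nb .###.: next=#  (t=1,i=11, bit14=1)
  nb .##.#: next=#  (t=0,i=11, bit13=1)
  nb .##..: next=.  (t=0,i=1, bit12=0)
  nb .#.##: next=#  (t=0,i=5, bit11=1)
  nb .#.#.: next=.  (t=2,i=8, bit10=0)
  nb .#..#: next=.  (t=1,i=6, bit9=0)
  nb .#...: next=#  (t=3,i=7, bit8=1)
  nb ..###: next=.  (t=6,i=2, bit7=0)
  nb ..##.: next=#  (t=0,i=10, bit6=1)
  nb ..#.#: next=.  (t=0,i=4, bit5=0)
  nb ..#..: next=.  (t=3,i=6, bit4=0)
  nb ...##: next=.  (t=6,i=7, bit3=0)
  nb ...#.: next=.  (t=3,i=0, bit2=0)
  nb ....#: next=#  (t=3,i=12, bit1=1)
  nb .....: next=#  (t=3,i=9, bit0=1)
  bits 00001110000101111110100101000011 = 236448067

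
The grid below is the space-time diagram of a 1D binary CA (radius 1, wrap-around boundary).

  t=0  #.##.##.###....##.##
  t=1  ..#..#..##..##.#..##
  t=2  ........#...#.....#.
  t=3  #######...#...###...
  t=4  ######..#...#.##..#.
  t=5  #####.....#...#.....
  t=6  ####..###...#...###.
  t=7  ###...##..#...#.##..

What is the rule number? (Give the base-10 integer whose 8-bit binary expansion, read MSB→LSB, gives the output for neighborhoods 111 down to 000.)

137

  [7] ### => #  t=0,i=9
  [6] ##. => .  t=0,i=0
  [5] #.# => .  t=0,i=1
  [4] #.. => .  t=0,i=11
  [3] .## => #  t=0,i=2
  [2] .#. => .  t=1,i=2
  [1] ..# => .  t=0,i=14
  [0] ... => #  t=0,i=12
  bits 10001001 = 137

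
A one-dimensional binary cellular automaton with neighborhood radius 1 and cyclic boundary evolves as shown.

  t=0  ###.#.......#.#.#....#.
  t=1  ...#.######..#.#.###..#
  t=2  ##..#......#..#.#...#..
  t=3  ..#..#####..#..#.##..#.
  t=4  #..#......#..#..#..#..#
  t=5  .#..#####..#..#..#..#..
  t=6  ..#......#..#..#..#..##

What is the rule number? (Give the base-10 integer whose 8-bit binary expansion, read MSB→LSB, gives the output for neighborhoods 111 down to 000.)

49

  nb ###: next=.  (t=0,i=1, bit7=0)
  nb ##.: next=.  (t=0,i=2, bit6=0)
  nb #.#: next=#  (t=0,i=3, bit5=1)
  nb #..: next=#  (t=0,i=5, bit4=1)
  nb .##: next=.  (t=0,i=0, bit3=0)
  nb .#.: next=.  (t=0,i=4, bit2=0)
  nb ..#: next=.  (t=0,i=11, bit1=0)
  nb ...: next=#  (t=0,i=6, bit0=1)
  bits 00110001 = 49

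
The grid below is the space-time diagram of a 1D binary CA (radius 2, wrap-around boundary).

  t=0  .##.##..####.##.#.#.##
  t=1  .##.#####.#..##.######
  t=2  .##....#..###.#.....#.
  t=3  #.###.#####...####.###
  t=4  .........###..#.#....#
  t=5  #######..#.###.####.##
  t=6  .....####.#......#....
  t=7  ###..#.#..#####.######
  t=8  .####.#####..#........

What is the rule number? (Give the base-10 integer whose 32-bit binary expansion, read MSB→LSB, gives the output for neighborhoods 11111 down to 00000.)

1400717205

  ##### -> .   bit 31 = 0  t=1,i=6
  ####. -> #   bit 30 = 1  t=0,i=10
  ###.# -> .   bit 29 = 0  t=0,i=11
  ###.. -> #   bit 28 = 1  t=3,i=10
  ##.## -> .   bit 27 = 0  t=0,i=0
  ##.#. -> .   bit 26 = 0  t=0,i=15
  ##..# -> #   bit 25 = 1  t=0,i=6
  ##... -> #   bit 24 = 1  t=2,i=3
  #.### -> .   bit 23 = 0  t=1,i=4
  #.##. -> #   bit 22 = 1  t=0,i=1
  #.#.# -> #   bit 21 = 1  t=0,i=16
  #.#.. -> #   bit 20 = 1  t=1,i=10
  #..## -> #   bit 19 = 1  t=0,i=7
  #..#. -> #   bit 18 = 1  t=4,i=13
  #...# -> .   bit 17 = 0  t=3,i=12
  #.... -> #   bit 16 = 1  t=2,i=4
  .#### -> .   bit 15 = 0  t=0,i=9
  .###. -> .   bit 14 = 0  t=2,i=11
  .##.# -> #   bit 13 = 1  t=0,i=2
  .##.. -> #   bit 12 = 1  t=0,i=5
  .#.## -> #   bit 11 = 1  t=0,i=19
  .#.#. -> #   bit 10 = 1  t=0,i=17
  .#..# -> #   bit 9 = 1  t=1,i=11
  .#... -> #   bit 8 = 1  t=2,i=15
  ..### -> #   bit 7 = 1  t=0,i=8
  ..##. -> .   bit 6 = 0  t=1,i=13
  ..#.# -> .   bit 5 = 0  t=4,i=14
  ..#.. -> #   bit 4 = 1  t=2,i=7
  ...## -> .   bit 3 = 0  t=3,i=13
  ...#. -> #   bit 2 = 1  t=2,i=6
  ....# -> .   bit 1 = 0  t=2,i=5
  ..... -> #   bit 0 = 1  t=2,i=17
  bits 01010011011111010011111110010101 = 1400717205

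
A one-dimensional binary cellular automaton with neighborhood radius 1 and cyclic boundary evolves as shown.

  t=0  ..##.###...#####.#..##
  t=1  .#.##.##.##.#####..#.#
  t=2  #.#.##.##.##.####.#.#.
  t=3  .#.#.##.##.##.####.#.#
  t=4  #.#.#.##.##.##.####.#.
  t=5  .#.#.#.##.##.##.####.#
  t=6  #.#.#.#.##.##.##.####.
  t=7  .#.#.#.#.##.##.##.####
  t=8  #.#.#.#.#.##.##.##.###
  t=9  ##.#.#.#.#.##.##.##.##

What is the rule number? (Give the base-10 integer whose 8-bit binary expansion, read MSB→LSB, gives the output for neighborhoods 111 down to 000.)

  nb ###: next=#  (t=0,i=6, bit7=1)
  nb ##.: next=#  (t=0,i=3, bit6=1)
  nb #.#: next=#  (t=0,i=4, bit5=1)
  nb #..: next=.  (t=0,i=0, bit4=0)
  nb .##: next=.  (t=0,i=2, bit3=0)
  nb .#.: next=.  (t=0,i=17, bit2=0)
  nb ..#: next=#  (t=0,i=1, bit1=1)
  nb ...: next=#  (t=0,i=9, bit0=1)
  bits 11100011 = 227

227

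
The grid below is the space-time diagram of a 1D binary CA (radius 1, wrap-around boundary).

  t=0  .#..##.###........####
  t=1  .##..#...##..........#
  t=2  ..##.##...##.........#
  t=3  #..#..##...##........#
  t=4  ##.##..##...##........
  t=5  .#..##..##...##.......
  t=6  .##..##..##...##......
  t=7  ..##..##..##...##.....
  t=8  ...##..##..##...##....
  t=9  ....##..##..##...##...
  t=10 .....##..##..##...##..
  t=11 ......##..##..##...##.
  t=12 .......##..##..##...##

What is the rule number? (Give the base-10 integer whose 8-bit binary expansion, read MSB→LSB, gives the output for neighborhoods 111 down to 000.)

84

  [7] ### => .  t=0,i=8
  [6] ##. => #  t=0,i=5
  [5] #.# => .  t=0,i=0
  [4] #.. => #  t=0,i=2
  [3] .## => .  t=0,i=4
  [2] .#. => #  t=0,i=1
  [1] ..# => .  t=0,i=3
  [0] ... => .  t=0,i=11
  bits 01010100 = 84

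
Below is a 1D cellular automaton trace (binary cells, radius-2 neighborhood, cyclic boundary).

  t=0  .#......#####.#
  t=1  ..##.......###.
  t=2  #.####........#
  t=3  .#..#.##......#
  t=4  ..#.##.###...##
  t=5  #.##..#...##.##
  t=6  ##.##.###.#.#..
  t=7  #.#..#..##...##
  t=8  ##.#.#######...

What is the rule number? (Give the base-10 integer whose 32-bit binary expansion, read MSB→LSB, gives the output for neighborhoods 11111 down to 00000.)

1862998900

  nb #####: next=.  (t=0,i=10, bit31=0)
  nb ####.: next=#  (t=0,i=11, bit30=1)
  nb ###.#: next=#  (t=0,i=12, bit29=1)
  nb ###..: next=.  (t=1,i=13, bit28=0)
  nb ##.##: next=#  (t=2,i=1, bit27=1)
  nb ##.#.: next=#  (t=0,i=13, bit26=1)
  nb ##..#: next=#  (t=4,i=0, bit25=1)
  nb ##...: next=#  (t=1,i=4, bit24=1)
  nb #.###: next=.  (t=2,i=2, bit23=0)
  nb #.##.: next=.  (t=3,i=6, bit22=0)
  nb #.#.#: next=.  (t=0,i=14, bit21=0)
  nb #.#..: next=.  (t=0,i=1, bit20=0)
  nb #..##: next=#  (t=6,i=14, bit19=1)
  nb #..#.: next=.  (t=3,i=3, bit18=0)
  nb #...#: next=#  (t=1,i=0, bit17=1)
  nb #....: next=#  (t=0,i=3, bit16=1)
  nb .####: next=.  (t=0,i=9, bit15=0)
  nb .###.: next=.  (t=1,i=12, bit14=0)
  nb .##.#: next=.  (t=2,i=0, bit13=0)
  nb .##..: next=#  (t=1,i=3, bit12=1)
  nb .#.##: next=#  (t=3,i=5, bit11=1)
  nb .#.#.: next=.  (t=0,i=0, bit10=0)
  nb .#..#: next=#  (t=3,i=2, bit9=1)
  nb .#...: next=#  (t=0,i=2, bit8=1)
  nb ..###: next=.  (t=0,i=8, bit7=0)
  nb ..##.: next=#  (t=1,i=2, bit6=1)
  nb ..#.#: next=#  (t=3,i=4, bit5=1)
  nb ..#..: next=#  (t=5,i=6, bit4=1)
  nb ...##: next=.  (t=0,i=7, bit3=0)
  nb ...#.: next=#  (t=3,i=13, bit2=1)
  nb ....#: next=.  (t=0,i=6, bit1=0)
  nb .....: next=.  (t=0,i=4, bit0=0)
  bits 01101111000010110001101101110100 = 1862998900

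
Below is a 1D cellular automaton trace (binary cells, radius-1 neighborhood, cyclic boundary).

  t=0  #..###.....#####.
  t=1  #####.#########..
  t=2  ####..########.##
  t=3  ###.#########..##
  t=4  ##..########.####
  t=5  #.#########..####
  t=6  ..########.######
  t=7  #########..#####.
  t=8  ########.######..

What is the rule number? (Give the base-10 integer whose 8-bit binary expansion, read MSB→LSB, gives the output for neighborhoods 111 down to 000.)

  [7] ### => #  t=0,i=4
  [6] ##. => .  t=0,i=5
  [5] #.# => .  t=0,i=16
  [4] #.. => #  t=0,i=1
  [3] .## => #  t=0,i=3
  [2] .#. => #  t=0,i=0
  [1] ..# => #  t=0,i=2
  [0] ... => #  t=0,i=7
  bits 10011111 = 159

159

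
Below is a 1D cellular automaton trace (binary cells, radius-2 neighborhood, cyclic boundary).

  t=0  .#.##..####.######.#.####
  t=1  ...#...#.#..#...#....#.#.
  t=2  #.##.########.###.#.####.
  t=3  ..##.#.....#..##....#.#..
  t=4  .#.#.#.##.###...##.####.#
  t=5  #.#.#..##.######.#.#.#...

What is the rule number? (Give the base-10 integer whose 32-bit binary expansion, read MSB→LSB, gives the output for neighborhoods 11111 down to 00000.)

  [31] ##### => .  t=0,i=14
  [30] ####. => #  t=0,i=9
  [29] ###.# => .  t=0,i=10
  [28] ###.. => #  t=4,i=12
  [27] ##.## => .  t=0,i=11
  [26] ##.#. => .  t=0,i=0
  [25] ##..# => .  t=0,i=5
  [24] ##... => #  t=3,i=16
  [23] #.### => #  t=0,i=12
  [22] #.##. => #  t=0,i=3
  [21] #.#.# => .  t=0,i=1
  [20] #.#.. => #  t=1,i=9
  [19] #..## => .  t=0,i=6
  [18] #..#. => #  t=1,i=11
  [17] #...# => #  t=1,i=5
  [16] #.... => #  t=1,i=0
  [15] .#### => .  t=0,i=8
  [14] .###. => #  t=2,i=15
  [13] .##.# => #  t=2,i=3
  [12] .##.. => .  t=0,i=4
  [11] .#.## => .  t=0,i=2
  [10] .#.#. => #  t=1,i=8
  [9] .#..# => #  t=1,i=10
  [8] .#... => .  t=1,i=4
  [7] ..### => #  t=0,i=7
  [6] ..##. => .  t=3,i=2
  [5] ..#.# => #  t=1,i=7
  [4] ..#.. => #  t=1,i=3
  [3] ...## => #  t=3,i=1
  [2] ...#. => #  t=1,i=2
  [1] ....# => .  t=1,i=1
  [0] ..... => #  t=3,i=8
  bits 01010001110101110110011010111101 = 1373071037

1373071037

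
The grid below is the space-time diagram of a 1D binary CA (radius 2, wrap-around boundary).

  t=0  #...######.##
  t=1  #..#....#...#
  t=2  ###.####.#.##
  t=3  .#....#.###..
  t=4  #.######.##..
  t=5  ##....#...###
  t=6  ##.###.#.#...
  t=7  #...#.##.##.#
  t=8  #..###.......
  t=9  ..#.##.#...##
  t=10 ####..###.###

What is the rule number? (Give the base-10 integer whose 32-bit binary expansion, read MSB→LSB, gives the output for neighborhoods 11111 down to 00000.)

1446861166

  #####|.  b31=0 t=0,i=6
  ####.|#  b30=1 t=0,i=8
  ###.#|.  b29=0 t=0,i=9
  ###..|#  b28=1 t=0,i=0
  ##.##|.  b27=0 t=0,i=10
  ##.#.|#  b26=1 t=2,i=8
  ##..#|#  b25=1 t=1,i=1
  ##...|.  b24=0 t=0,i=1
  #.###|.  b23=0 t=0,i=11
  #.##.|.  b22=0 t=4,i=9
  #.#.#|#  b21=1 t=2,i=9
  #.#..|#  b20=1 t=6,i=9
  #..##|#  b19=1 t=8,i=2
  #..#.|#  b18=1 t=1,i=2
  #...#|.  b17=0 t=0,i=2
  #....|#  b16=1 t=1,i=5
  .####|.  b15=0 t=0,i=5
  .###.|#  b14=1 t=0,i=12
  .##.#|.  b13=0 t=6,i=1
  .##..|#  b12=1 t=1,i=0
  .#.##|#  b11=1 t=2,i=10
  .#.#.|.  b10=0 t=6,i=8
  .#..#|.  b9=0 t=8,i=1
  .#...|#  b8=1 t=1,i=4
  ..###|.  b7=0 t=0,i=4
  ..##.|#  b6=1 t=1,i=12
  ..#.#|#  b5=1 t=3,i=6
  ..#..|.  b4=0 t=1,i=3
  ...##|#  b3=1 t=0,i=3
  ...#.|#  b2=1 t=1,i=7
  ....#|#  b1=1 t=1,i=6
  .....|.  b0=0 t=8,i=8
  bits 01010110001111010101100101101110 = 1446861166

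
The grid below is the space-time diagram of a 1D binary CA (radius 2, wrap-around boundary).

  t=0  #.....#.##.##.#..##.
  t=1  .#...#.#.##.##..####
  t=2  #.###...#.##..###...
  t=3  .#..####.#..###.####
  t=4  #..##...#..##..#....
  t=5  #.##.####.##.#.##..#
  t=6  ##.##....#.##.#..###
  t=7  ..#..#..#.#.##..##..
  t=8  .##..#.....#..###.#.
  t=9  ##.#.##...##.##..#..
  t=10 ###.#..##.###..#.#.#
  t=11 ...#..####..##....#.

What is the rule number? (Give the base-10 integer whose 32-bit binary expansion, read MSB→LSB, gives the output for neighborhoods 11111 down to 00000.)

  nb #####: next=.  (t=6,i=19, bit31=0)
  nb ####.: next=.  (t=1,i=18, bit30=0)
  nb ###.#: next=.  (t=1,i=19, bit29=0)
  nb ###..: next=#  (t=2,i=4, bit28=1)
  nb ##.##: next=#  (t=0,i=10, bit27=1)
  nb ##.#.: next=#  (t=0,i=13, bit26=1)
  nb ##..#: next=#  (t=1,i=14, bit25=1)
  nb ##...: next=#  (t=2,i=5, bit24=1)
  nb #.###: next=.  (t=2,i=2, bit23=0)
  nb #.##.: next=.  (t=0,i=8, bit22=0)
  nb #.#.#: next=.  (t=1,i=7, bit21=0)
  nb #.#..: next=.  (t=0,i=0, bit20=0)
  nb #..##: next=#  (t=0,i=16, bit19=1)
  nb #..#.: next=.  (t=4,i=14, bit18=0)
  nb #...#: next=#  (t=1,i=3, bit17=1)
  nb #....: next=.  (t=0,i=2, bit16=0)
  nb .####: next=.  (t=1,i=17, bit15=0)
  nb .###.: next=.  (t=2,i=3, bit14=0)
  nb .##.#: next=#  (t=0,i=9, bit13=1)
  nb .##..: next=.  (t=1,i=13, bit12=0)
  nb .#.##: next=#  (t=0,i=7, bit11=1)
  nb .#.#.: next=.  (t=1,i=6, bit10=0)
  nb .#..#: next=.  (t=0,i=15, bit9=0)
  nb .#...: next=#  (t=0,i=1, bit8=1)
  nb ..###: next=#  (t=1,i=16, bit7=1)
  nb ..##.: next=#  (t=0,i=17, bit6=1)
  nb ..#.#: next=.  (t=0,i=6, bit5=0)
  nb ..#..: next=#  (t=4,i=0, bit4=1)
  nb ...##: next=.  (t=9,i=9, bit3=0)
  nb ...#.: next=#  (t=0,i=5, bit2=1)
  nb ....#: next=.  (t=0,i=4, bit1=0)
  nb .....: next=.  (t=0,i=3, bit0=0)
  bits 00011111000010100010100111010100 = 520759764

520759764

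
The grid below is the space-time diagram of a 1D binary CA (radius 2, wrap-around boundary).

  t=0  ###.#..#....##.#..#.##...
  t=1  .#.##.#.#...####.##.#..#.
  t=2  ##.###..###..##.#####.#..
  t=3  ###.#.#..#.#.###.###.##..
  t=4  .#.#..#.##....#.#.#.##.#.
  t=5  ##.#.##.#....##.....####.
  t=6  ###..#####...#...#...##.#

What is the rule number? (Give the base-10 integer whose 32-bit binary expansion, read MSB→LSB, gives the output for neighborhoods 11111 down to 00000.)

3461800293

  #####|#  b31=1 t=2,i=18
  ####.|#  b30=1 t=1,i=14
  ###.#|.  b29=0 t=0,i=2
  ###..|.  b28=0 t=2,i=5
  ##.##|#  b27=1 t=1,i=16
  ##.#.|#  b26=1 t=0,i=3
  ##..#|#  b25=1 t=2,i=6
  ##...|.  b24=0 t=0,i=22
  #.###|.  b23=0 t=2,i=3
  #.##.|#  b22=1 t=0,i=20
  #.#.#|.  b21=0 t=1,i=6
  #.#..|#  b20=1 t=0,i=4
  #..##|.  b19=0 t=2,i=7
  #..#.|#  b18=1 t=0,i=6
  #...#|#  b17=1 t=0,i=23
  #....|.  b16=0 t=0,i=9
  .####|#  b15=1 t=1,i=13
  .###.|#  b14=1 t=0,i=1
  .##.#|#  b13=1 t=0,i=13
  .##..|.  b12=0 t=0,i=21
  .#.##|.  b11=0 t=0,i=19
  .#.#.|.  b10=0 t=1,i=7
  .#..#|.  b9=0 t=0,i=5
  .#...|#  b8=1 t=0,i=8
  ..###|.  b7=0 t=0,i=0
  ..##.|#  b6=1 t=0,i=12
  ..#.#|#  b5=1 t=0,i=18
  ..#..|.  b4=0 t=0,i=7
  ...##|.  b3=0 t=0,i=11
  ...#.|#  b2=1 t=4,i=13
  ....#|.  b1=0 t=0,i=10
  .....|#  b0=1 t=5,i=17
  bits 11001110010101101110000101100101 = 3461800293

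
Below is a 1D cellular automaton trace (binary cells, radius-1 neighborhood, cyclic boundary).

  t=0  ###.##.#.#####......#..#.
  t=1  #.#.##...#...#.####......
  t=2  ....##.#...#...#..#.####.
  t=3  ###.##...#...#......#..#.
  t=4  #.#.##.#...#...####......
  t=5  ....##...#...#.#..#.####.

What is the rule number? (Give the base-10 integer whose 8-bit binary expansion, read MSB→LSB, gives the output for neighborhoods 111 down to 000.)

73

  ###|.  b7=0 t=0,i=1
  ##.|#  b6=1 t=0,i=2
  #.#|.  b5=0 t=0,i=3
  #..|.  b4=0 t=0,i=14
  .##|#  b3=1 t=0,i=0
  .#.|.  b2=0 t=0,i=7
  ..#|.  b1=0 t=0,i=19
  ...|#  b0=1 t=0,i=15
  bits 01001001 = 73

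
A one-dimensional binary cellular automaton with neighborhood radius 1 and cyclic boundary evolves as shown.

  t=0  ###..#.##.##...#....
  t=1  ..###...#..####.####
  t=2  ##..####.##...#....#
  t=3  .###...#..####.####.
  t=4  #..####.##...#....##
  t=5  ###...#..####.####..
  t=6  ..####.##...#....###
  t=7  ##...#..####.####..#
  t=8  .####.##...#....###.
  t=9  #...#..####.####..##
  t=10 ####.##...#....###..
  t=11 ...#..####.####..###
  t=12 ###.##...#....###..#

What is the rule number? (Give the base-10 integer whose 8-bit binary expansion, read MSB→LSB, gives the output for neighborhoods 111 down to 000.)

  ### -> .   bit 7 = 0  t=0,i=1
  ##. -> #   bit 6 = 1  t=0,i=2
  #.# -> .   bit 5 = 0  t=0,i=6
  #.. -> #   bit 4 = 1  t=0,i=3
  .## -> .   bit 3 = 0  t=0,i=0
  .#. -> .   bit 2 = 0  t=0,i=5
  ..# -> #   bit 1 = 1  t=0,i=4
  ... -> #   bit 0 = 1  t=0,i=13
  bits 01010011 = 83

83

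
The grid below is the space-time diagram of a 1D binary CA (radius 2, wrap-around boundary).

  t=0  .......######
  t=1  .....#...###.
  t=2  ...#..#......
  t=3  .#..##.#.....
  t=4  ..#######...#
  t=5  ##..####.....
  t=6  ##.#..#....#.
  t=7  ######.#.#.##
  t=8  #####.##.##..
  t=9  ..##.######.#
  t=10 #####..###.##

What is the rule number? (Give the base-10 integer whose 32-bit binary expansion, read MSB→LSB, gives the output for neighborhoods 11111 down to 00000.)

3430693730

  nb #####: next=#  (t=0,i=9, bit31=1)
  nb ####.: next=#  (t=0,i=11, bit30=1)
  nb ###.#: next=.  (t=7,i=5, bit29=0)
  nb ###..: next=.  (t=0,i=12, bit28=0)
  nb ##.##: next=#  (t=8,i=5, bit27=1)
  nb ##.#.: next=#  (t=3,i=6, bit26=1)
  nb ##..#: next=.  (t=5,i=2, bit25=0)
  nb ##...: next=.  (t=0,i=0, bit24=0)
  nb #.###: next=.  (t=7,i=11, bit23=0)
  nb #.##.: next=#  (t=6,i=0, bit22=1)
  nb #.#.#: next=#  (t=7,i=7, bit21=1)
  nb #.#..: next=#  (t=3,i=7, bit20=1)
  nb #..##: next=#  (t=3,i=3, bit19=1)
  nb #..#.: next=#  (t=2,i=5, bit18=1)
  nb #...#: next=.  (t=1,i=7, bit17=0)
  nb #....: next=.  (t=0,i=1, bit16=0)
  nb .####: next=.  (t=0,i=8, bit15=0)
  nb .###.: next=.  (t=1,i=10, bit14=0)
  nb .##.#: next=#  (t=3,i=5, bit13=1)
  nb .##..: next=#  (t=5,i=1, bit12=1)
  nb .#.##: next=#  (t=6,i=12, bit11=1)
  nb .#.#.: next=.  (t=7,i=8, bit10=0)
  nb .#..#: next=#  (t=2,i=4, bit9=1)
  nb .#...: next=#  (t=1,i=6, bit8=1)
  nb ..###: next=.  (t=0,i=7, bit7=0)
  nb ..##.: next=#  (t=3,i=4, bit6=1)
  nb ..#.#: next=#  (t=6,i=11, bit5=1)
  nb ..#..: next=.  (t=1,i=5, bit4=0)
  nb ...##: next=.  (t=0,i=6, bit3=0)
  nb ...#.: next=.  (t=1,i=4, bit2=0)
  nb ....#: next=#  (t=0,i=5, bit1=1)
  nb .....: next=.  (t=0,i=2, bit0=0)
  bits 11001100011111000011101101100010 = 3430693730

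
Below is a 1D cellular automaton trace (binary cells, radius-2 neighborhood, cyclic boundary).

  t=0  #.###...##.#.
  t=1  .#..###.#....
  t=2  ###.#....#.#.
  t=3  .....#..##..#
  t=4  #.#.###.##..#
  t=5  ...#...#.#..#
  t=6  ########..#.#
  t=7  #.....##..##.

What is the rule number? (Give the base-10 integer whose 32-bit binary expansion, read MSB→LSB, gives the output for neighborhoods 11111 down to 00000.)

1493343221

  ##### -> .   bit 31 = 0  t=6,i=1
  ####. -> #   bit 30 = 1  t=6,i=6
  ###.# -> .   bit 29 = 0  t=1,i=6
  ###.. -> #   bit 28 = 1  t=0,i=4
  ##.## -> #   bit 27 = 1  t=4,i=7
  ##.#. -> .   bit 26 = 0  t=0,i=10
  ##..# -> .   bit 25 = 0  t=3,i=10
  ##... -> #   bit 24 = 1  t=0,i=5
  #.### -> .   bit 23 = 0  t=0,i=2
  #.##. -> .   bit 22 = 0  t=4,i=8
  #.#.# -> .   bit 21 = 0  t=0,i=0
  #.#.. -> .   bit 20 = 0  t=1,i=8
  #..## -> .   bit 19 = 0  t=1,i=3
  #..#. -> .   bit 18 = 0  t=3,i=11
  #...# -> #   bit 17 = 1  t=0,i=6
  #.... -> .   bit 16 = 0  t=1,i=10
  .#### -> #   bit 15 = 1  t=6,i=0
  .###. -> .   bit 14 = 0  t=0,i=3
  .##.# -> .   bit 13 = 0  t=0,i=9
  .##.. -> #   bit 12 = 1  t=3,i=9
  .#.## -> #   bit 11 = 1  t=0,i=1
  .#.#. -> .   bit 10 = 0  t=0,i=12
  .#..# -> #   bit 9 = 1  t=1,i=2
  .#... -> #   bit 8 = 1  t=1,i=9
  ..### -> #   bit 7 = 1  t=1,i=4
  ..##. -> #   bit 6 = 1  t=0,i=8
  ..#.# -> #   bit 5 = 1  t=2,i=9
  ..#.. -> #   bit 4 = 1  t=1,i=1
  ...## -> .   bit 3 = 0  t=0,i=7
  ...#. -> #   bit 2 = 1  t=1,i=0
  ....# -> .   bit 1 = 0  t=1,i=12
  ..... -> #   bit 0 = 1  t=1,i=11
  bits 01011001000000101001101111110101 = 1493343221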